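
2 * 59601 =119202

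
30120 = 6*5020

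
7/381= 7/381 =0.02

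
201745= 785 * 257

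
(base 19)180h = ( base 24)gmk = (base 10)9764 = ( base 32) 9h4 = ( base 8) 23044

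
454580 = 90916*5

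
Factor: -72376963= - 137^1*528299^1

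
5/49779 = 5/49779 = 0.00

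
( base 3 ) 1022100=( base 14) 4c2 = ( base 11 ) 798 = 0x3BA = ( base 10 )954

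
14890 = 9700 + 5190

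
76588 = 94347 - 17759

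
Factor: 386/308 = 193/154=   2^( - 1 ) * 7^( - 1) * 11^( - 1)*193^1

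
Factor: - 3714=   -  2^1*3^1*619^1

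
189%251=189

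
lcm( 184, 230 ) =920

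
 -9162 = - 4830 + - 4332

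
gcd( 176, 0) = 176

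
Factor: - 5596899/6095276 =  - 508809/554116 = - 2^ ( - 2)*3^1*7^1 *19^(-1)*23^( - 1 )*317^( - 1 )*24229^1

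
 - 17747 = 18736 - 36483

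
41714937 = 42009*993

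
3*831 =2493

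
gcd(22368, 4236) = 12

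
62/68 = 31/34 = 0.91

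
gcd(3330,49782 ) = 6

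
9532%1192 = 1188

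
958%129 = 55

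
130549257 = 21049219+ 109500038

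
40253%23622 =16631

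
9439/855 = 11 + 34/855=11.04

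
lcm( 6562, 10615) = 360910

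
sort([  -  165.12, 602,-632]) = [ - 632, - 165.12,  602]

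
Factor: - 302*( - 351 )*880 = 93281760=2^5*3^3 * 5^1 * 11^1*13^1*151^1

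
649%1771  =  649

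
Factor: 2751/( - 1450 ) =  - 2^(-1 )*3^1*5^(-2 )*7^1*29^( - 1)*131^1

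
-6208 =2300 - 8508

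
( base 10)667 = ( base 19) 1G2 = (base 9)821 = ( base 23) 160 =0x29B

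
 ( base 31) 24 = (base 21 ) 33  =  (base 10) 66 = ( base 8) 102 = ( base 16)42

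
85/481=85/481 = 0.18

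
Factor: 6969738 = 2^1*3^1*61^1* 137^1 * 139^1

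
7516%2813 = 1890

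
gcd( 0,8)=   8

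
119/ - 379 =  - 119/379 = - 0.31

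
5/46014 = 5/46014 = 0.00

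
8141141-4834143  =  3306998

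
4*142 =568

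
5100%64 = 44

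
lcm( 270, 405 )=810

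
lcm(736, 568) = 52256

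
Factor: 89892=2^2*3^2*11^1*227^1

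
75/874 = 75/874 = 0.09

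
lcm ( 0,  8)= 0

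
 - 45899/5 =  - 45899/5 = - 9179.80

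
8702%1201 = 295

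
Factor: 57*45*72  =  2^3*3^5*5^1*19^1= 184680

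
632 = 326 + 306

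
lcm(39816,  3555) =199080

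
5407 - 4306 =1101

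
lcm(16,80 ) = 80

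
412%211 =201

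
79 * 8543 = 674897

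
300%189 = 111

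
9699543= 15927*609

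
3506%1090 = 236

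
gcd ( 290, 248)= 2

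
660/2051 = 660/2051 =0.32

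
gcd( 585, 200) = 5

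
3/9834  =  1/3278 = 0.00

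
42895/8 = 42895/8 = 5361.88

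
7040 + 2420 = 9460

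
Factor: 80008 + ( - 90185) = - 10177^1=-10177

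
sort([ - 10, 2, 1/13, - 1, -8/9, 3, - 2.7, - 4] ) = [ - 10, - 4, - 2.7, - 1, - 8/9 , 1/13, 2, 3]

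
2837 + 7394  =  10231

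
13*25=325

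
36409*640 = 23301760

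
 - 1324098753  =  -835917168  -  488181585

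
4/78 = 2/39  =  0.05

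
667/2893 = 667/2893= 0.23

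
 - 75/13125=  - 1 + 174/175  =  - 0.01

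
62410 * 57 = 3557370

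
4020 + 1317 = 5337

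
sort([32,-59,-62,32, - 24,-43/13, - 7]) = [ - 62, - 59, - 24, - 7, - 43/13, 32, 32 ] 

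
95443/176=542 + 51/176=542.29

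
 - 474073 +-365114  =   - 839187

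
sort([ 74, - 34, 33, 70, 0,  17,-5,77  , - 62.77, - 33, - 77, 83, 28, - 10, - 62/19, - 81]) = [-81, - 77, - 62.77,-34,-33, -10, - 5, - 62/19, 0,  17, 28,33, 70, 74,77, 83 ] 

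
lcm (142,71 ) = 142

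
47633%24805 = 22828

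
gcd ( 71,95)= 1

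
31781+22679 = 54460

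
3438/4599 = 382/511= 0.75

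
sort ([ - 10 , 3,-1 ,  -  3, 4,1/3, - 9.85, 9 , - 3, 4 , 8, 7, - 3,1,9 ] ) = [ - 10, - 9.85, - 3, - 3, - 3,  -  1, 1/3,1,  3,4,4,7, 8,9,9] 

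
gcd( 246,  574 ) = 82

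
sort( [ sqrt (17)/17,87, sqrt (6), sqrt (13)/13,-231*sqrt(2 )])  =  [ - 231*sqrt(2),  sqrt( 17)/17 , sqrt(13 ) /13, sqrt( 6),87 ]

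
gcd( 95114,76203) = 1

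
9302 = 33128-23826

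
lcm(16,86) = 688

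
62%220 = 62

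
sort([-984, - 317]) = [ - 984, - 317 ] 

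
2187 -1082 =1105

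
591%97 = 9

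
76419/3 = 25473  =  25473.00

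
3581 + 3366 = 6947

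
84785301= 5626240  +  79159061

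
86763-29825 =56938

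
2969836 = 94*31594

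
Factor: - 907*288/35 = -2^5 * 3^2*5^( - 1)*7^( - 1)*907^1 = -261216/35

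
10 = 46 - 36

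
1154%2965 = 1154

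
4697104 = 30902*152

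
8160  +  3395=11555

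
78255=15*5217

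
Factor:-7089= - 3^1*17^1 *139^1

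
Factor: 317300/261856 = 475/392 =2^ (-3 )*5^2 * 7^( -2)*19^1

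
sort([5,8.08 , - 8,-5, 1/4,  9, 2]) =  [  -  8, -5,1/4, 2,  5,8.08 , 9]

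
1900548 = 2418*786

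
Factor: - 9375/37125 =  - 3^( - 2)* 5^2 * 11^(  -  1) =-25/99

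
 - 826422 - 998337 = - 1824759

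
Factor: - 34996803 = -3^1*19^1*101^1*6079^1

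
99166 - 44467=54699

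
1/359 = 1/359 = 0.00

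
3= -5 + 8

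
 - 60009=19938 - 79947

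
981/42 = 23 + 5/14 = 23.36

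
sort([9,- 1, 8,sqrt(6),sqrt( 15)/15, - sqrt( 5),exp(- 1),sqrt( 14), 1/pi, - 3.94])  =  [-3.94 , - sqrt( 5 ), - 1,sqrt( 15 ) /15, 1/pi,exp( - 1),sqrt( 6),sqrt( 14), 8,9 ] 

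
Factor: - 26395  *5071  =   -133849045 = - 5^1*11^1*461^1 * 5279^1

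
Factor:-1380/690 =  - 2 = -2^1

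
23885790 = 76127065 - 52241275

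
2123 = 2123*1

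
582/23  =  25 + 7/23 = 25.30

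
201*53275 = 10708275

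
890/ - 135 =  - 7 + 11/27 = - 6.59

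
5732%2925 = 2807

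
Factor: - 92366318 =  - 2^1*11^2 * 101^1*3779^1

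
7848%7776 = 72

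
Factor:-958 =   -  2^1*479^1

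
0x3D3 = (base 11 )810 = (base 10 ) 979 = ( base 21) 24D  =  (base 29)14m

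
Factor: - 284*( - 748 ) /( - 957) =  - 19312/87 =-2^4*3^( - 1 )*17^1*29^(-1)*71^1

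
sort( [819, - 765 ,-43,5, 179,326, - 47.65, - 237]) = [ - 765, - 237 , - 47.65, - 43, 5, 179,326, 819 ]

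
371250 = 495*750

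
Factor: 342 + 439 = 11^1*71^1 = 781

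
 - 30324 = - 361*84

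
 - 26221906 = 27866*( - 941)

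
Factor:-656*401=  -  263056 = -2^4*41^1*401^1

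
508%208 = 92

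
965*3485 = 3363025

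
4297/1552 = 4297/1552 = 2.77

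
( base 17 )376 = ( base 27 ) 19k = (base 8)1740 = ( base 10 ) 992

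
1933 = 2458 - 525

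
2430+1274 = 3704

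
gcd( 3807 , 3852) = 9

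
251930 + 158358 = 410288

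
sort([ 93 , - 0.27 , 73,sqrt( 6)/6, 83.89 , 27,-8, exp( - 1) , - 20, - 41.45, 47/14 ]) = [ - 41.45, - 20,  -  8, - 0.27,exp( - 1 ),sqrt( 6)/6 , 47/14, 27, 73,83.89,93]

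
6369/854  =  6369/854= 7.46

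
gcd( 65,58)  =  1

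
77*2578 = 198506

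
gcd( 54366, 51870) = 78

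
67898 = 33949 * 2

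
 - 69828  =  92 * ( - 759 )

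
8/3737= 8/3737= 0.00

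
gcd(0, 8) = 8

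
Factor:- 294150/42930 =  - 3^(  -  3 )*5^1*37^1 = - 185/27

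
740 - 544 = 196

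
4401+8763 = 13164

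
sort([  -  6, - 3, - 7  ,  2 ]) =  [ - 7,- 6, - 3,2 ] 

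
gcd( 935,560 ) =5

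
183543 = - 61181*( -3 ) 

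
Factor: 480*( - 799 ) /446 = -2^4*3^1*5^1*17^1 *47^1 *223^ ( - 1 ) = -191760/223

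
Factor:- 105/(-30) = 2^(-1) *7^1 = 7/2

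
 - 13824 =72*( - 192 )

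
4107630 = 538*7635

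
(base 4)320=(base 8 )70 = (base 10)56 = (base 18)32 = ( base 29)1r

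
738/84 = 123/14 = 8.79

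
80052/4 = 20013 = 20013.00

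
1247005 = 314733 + 932272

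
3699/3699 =1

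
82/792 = 41/396 = 0.10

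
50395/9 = 5599+4/9 = 5599.44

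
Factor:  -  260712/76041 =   -  24/7 = - 2^3*3^1*7^( - 1) 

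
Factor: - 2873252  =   - 2^2*23^1 * 31231^1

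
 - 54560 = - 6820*8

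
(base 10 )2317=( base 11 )1817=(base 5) 33232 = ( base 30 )2h7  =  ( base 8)4415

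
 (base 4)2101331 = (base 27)CLQ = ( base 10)9341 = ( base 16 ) 247d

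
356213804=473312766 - 117098962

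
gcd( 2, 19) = 1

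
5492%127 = 31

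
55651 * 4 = 222604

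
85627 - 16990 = 68637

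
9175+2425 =11600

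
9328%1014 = 202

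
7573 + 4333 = 11906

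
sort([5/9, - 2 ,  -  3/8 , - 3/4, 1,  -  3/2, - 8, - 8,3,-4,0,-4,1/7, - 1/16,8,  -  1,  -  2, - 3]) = [ -8,  -  8, - 4, - 4,  -  3,  -  2, - 2, - 3/2 ,  -  1, - 3/4, - 3/8, - 1/16,0,  1/7, 5/9,1,3,8] 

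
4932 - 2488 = 2444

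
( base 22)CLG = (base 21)e57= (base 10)6286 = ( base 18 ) 1174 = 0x188E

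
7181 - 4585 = 2596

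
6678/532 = 12+21/38 = 12.55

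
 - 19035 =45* ( - 423)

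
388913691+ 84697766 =473611457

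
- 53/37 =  - 2 + 21/37 = -1.43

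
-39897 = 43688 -83585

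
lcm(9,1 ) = 9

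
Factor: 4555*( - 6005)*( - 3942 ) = 107824639050 = 2^1*3^3*5^2*73^1*911^1*1201^1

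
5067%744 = 603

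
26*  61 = 1586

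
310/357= 310/357 = 0.87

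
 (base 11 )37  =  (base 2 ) 101000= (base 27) 1D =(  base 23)1h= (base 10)40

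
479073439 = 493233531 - 14160092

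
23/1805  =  23/1805 = 0.01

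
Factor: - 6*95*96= - 54720 = - 2^6*3^2*5^1*19^1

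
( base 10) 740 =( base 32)N4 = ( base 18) 252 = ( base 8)1344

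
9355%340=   175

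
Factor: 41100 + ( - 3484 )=2^4*2351^1 = 37616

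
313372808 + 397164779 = 710537587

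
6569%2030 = 479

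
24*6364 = 152736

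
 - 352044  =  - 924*381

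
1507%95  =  82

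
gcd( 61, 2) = 1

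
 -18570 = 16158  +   - 34728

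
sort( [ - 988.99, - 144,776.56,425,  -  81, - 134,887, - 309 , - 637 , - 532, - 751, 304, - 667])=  [-988.99 , - 751, - 667, - 637,  -  532, - 309,  -  144, - 134, - 81, 304, 425, 776.56,887] 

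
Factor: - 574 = - 2^1*7^1*41^1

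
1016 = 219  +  797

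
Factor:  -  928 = -2^5*29^1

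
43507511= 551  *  78961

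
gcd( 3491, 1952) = 1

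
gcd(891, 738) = 9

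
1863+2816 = 4679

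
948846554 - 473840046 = 475006508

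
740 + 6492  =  7232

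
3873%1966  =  1907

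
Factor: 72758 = 2^1 * 7^1*5197^1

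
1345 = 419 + 926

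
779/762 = 1+17/762 = 1.02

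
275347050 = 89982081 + 185364969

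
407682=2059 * 198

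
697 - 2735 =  - 2038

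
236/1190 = 118/595 = 0.20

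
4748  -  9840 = - 5092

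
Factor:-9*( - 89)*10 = 8010 = 2^1*3^2*5^1*  89^1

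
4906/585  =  4906/585  =  8.39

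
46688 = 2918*16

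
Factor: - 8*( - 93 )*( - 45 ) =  - 33480 = - 2^3  *  3^3 * 5^1*31^1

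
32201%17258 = 14943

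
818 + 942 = 1760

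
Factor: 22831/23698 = 79/82=2^( - 1 )*41^( - 1)*79^1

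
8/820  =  2/205= 0.01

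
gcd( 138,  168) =6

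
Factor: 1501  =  19^1*79^1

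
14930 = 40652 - 25722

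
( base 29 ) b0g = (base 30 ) A8R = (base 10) 9267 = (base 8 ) 22063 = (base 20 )1337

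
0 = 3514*0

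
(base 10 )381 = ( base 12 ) 279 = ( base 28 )DH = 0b101111101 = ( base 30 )cl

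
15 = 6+9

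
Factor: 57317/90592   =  2^( - 5 )*13^1*19^(  -  1 )*149^( - 1 ) * 4409^1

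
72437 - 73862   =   - 1425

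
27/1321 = 27/1321 = 0.02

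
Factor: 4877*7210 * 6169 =216921595730 = 2^1*5^1*7^1*31^1*103^1*199^1 * 4877^1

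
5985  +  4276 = 10261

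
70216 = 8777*8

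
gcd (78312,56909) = 1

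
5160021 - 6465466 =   -  1305445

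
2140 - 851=1289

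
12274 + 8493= 20767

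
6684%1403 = 1072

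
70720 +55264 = 125984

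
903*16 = 14448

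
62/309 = 62/309 = 0.20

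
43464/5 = 8692+4/5  =  8692.80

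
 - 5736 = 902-6638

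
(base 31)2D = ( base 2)1001011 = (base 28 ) 2j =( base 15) 50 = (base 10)75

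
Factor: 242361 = 3^2*7^1  *3847^1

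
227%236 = 227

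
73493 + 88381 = 161874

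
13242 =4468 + 8774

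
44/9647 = 4/877  =  0.00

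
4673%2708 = 1965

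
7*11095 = 77665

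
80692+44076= 124768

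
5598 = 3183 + 2415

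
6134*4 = 24536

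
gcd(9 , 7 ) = 1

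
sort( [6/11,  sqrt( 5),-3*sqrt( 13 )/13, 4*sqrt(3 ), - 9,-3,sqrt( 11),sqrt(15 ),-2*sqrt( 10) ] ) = [ - 9, - 2 *sqrt(10 ), - 3,-3*sqrt(13 )/13, 6/11, sqrt(5),sqrt (11 ),  sqrt(15),4*sqrt( 3 )]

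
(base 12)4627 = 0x1E7F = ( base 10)7807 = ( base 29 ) 986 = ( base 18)161D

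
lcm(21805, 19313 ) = 675955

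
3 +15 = 18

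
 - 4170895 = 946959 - 5117854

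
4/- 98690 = -2/49345 = -  0.00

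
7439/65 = 7439/65  =  114.45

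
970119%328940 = 312239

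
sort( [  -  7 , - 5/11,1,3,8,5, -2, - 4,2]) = [  -  7, - 4, - 2,-5/11,1,2 , 3, 5,8] 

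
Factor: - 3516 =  - 2^2*3^1*293^1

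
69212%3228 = 1424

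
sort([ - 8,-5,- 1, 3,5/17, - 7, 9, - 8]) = [ - 8 , - 8, - 7, - 5, - 1,5/17,  3,  9]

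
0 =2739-2739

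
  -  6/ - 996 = 1/166 = 0.01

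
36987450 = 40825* 906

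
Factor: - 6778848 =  - 2^5 * 3^1 * 241^1*293^1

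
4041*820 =3313620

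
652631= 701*931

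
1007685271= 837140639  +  170544632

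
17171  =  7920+9251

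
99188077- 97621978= 1566099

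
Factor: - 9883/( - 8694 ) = 2^(  -  1)*3^(- 3) * 7^(-1)*23^ ( - 1)*9883^1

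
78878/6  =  39439/3= 13146.33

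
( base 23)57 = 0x7a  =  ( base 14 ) 8A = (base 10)122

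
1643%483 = 194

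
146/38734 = 73/19367  =  0.00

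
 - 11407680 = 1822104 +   -  13229784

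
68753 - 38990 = 29763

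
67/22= 67/22 =3.05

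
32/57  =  32/57 = 0.56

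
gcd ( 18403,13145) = 2629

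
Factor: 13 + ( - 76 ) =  - 3^2 *7^1 = - 63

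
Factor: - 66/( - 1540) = 3/70 = 2^ ( - 1)*3^1*5^( - 1)*7^( - 1) 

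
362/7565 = 362/7565 = 0.05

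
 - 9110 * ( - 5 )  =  45550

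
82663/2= 41331 + 1/2 = 41331.50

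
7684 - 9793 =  - 2109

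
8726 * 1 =8726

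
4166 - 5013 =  - 847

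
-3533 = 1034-4567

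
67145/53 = 67145/53 = 1266.89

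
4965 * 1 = 4965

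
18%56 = 18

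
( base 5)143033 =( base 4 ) 1132002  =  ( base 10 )6018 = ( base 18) 10a6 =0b1011110000010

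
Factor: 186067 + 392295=578362 = 2^1*289181^1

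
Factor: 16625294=2^1 * 7^1*29^1 *40949^1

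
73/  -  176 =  - 73/176=- 0.41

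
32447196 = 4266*7606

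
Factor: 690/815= 2^1*3^1 * 23^1 * 163^( - 1 ) = 138/163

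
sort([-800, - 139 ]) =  [ - 800, - 139] 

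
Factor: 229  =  229^1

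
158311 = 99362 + 58949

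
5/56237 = 5/56237=0.00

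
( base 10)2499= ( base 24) 483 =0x9C3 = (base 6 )15323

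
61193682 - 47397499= 13796183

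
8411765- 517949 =7893816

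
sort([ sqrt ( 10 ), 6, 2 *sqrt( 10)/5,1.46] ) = [2*sqrt(10 ) /5,1.46,  sqrt(10 ),6 ] 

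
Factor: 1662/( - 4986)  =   - 1/3 = -3^( - 1 ) 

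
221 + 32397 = 32618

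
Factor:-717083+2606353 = 1889270 = 2^1*5^1*188927^1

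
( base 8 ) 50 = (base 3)1111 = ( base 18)24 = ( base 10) 40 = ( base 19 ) 22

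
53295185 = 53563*995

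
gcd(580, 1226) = 2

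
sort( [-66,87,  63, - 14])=[ - 66, - 14,63,87]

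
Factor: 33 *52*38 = 2^3*3^1*11^1 *13^1*19^1  =  65208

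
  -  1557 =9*( - 173 )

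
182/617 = 182/617  =  0.29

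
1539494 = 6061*254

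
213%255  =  213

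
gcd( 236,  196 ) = 4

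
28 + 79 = 107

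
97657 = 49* 1993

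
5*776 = 3880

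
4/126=2/63 =0.03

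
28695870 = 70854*405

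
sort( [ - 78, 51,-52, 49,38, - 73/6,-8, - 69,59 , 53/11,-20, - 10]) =[ - 78, - 69, - 52 ,-20, - 73/6 , - 10 , - 8,53/11,38, 49,51 , 59]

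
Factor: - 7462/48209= - 2^1 * 13^1 * 41^1 * 71^( - 1)*97^( - 1 ) = - 1066/6887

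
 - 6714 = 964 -7678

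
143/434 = 143/434 = 0.33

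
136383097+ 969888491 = 1106271588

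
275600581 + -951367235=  - 675766654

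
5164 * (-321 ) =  - 1657644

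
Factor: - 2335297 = -2335297^1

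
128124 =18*7118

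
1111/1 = 1111 = 1111.00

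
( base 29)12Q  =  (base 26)19f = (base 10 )925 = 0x39d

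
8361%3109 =2143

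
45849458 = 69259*662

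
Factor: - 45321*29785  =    -  3^1 * 5^1*7^1*23^1*37^1*15107^1 = - 1349885985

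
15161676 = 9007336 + 6154340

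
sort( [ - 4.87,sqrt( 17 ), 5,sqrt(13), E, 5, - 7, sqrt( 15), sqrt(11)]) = [-7, - 4.87, E, sqrt(11),sqrt(13), sqrt(15 ),  sqrt (17),5,5]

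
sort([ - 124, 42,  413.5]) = [-124 , 42, 413.5] 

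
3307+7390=10697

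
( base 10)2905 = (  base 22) 601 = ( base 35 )2D0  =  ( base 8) 5531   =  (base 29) 3d5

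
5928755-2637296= 3291459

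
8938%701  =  526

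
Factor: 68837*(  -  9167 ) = - 631028779 =-  19^1*  89^1*103^1*3623^1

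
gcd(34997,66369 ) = 1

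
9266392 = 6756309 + 2510083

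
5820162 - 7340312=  - 1520150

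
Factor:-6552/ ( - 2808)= 3^( - 1 )*7^1 = 7/3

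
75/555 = 5/37 = 0.14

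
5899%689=387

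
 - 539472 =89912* ( - 6 )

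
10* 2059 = 20590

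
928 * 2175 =2018400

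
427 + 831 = 1258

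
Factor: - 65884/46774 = - 2^1 *181^1*257^(  -  1 )= - 362/257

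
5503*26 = 143078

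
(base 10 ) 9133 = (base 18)1A37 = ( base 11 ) 6953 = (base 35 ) 7fx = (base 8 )21655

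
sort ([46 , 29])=[ 29, 46 ]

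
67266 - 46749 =20517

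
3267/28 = 3267/28 = 116.68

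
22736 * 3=68208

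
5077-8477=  - 3400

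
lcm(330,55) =330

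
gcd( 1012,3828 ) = 44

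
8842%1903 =1230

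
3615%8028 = 3615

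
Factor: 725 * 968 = 701800= 2^3*5^2*11^2 * 29^1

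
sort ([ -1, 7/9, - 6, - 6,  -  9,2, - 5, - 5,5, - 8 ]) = [ - 9,-8,- 6, - 6,-5,-5, - 1,7/9,2,5 ]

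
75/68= 75/68=1.10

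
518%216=86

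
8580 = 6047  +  2533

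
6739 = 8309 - 1570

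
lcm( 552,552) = 552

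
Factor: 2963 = 2963^1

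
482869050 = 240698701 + 242170349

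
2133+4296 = 6429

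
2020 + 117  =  2137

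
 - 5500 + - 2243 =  - 7743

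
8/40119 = 8/40119 = 0.00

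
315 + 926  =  1241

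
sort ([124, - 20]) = [ - 20,  124 ] 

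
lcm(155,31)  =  155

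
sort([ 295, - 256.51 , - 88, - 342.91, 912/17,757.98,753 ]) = [ - 342.91, - 256.51, - 88, 912/17 , 295,753,757.98 ]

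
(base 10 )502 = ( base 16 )1f6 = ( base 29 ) H9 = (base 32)fm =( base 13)2C8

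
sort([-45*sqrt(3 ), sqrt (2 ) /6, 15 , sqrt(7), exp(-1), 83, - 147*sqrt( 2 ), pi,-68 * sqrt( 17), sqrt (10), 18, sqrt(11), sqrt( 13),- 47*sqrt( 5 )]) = [ - 68*sqrt(17),-147*sqrt( 2) ,-47*sqrt( 5 ),-45*sqrt(3), sqrt( 2)/6, exp( - 1),sqrt ( 7 ), pi, sqrt( 10),sqrt(11),sqrt(13),15,18,83]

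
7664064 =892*8592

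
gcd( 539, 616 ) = 77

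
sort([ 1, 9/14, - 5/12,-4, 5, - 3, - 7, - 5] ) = [ - 7, -5,- 4, - 3,-5/12,9/14,  1,5]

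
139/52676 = 139/52676 = 0.00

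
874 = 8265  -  7391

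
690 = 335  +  355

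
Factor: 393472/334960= 2^4*5^(- 1)*29^1*79^( - 1) =464/395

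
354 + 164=518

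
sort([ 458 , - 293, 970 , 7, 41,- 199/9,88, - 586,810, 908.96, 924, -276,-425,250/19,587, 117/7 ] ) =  [-586, - 425, - 293, - 276,-199/9,7 , 250/19,  117/7,41, 88,458, 587,810,908.96,924, 970 ]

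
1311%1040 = 271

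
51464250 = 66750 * 771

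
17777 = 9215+8562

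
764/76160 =191/19040=0.01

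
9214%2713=1075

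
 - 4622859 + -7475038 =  - 12097897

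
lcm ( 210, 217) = 6510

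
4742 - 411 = 4331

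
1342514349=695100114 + 647414235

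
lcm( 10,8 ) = 40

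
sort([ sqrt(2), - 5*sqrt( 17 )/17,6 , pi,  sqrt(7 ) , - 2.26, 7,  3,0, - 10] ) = [ - 10,  -  2.26, -5*sqrt(17 )/17 , 0, sqrt ( 2), sqrt( 7), 3, pi, 6,7] 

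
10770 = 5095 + 5675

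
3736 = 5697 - 1961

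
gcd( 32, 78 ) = 2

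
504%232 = 40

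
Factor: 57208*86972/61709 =4975494176/61709 = 2^5*17^1* 23^( - 1 ) * 1279^1*2683^( - 1)*7151^1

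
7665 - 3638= 4027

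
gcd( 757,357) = 1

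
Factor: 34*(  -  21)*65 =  - 2^1 * 3^1*5^1*7^1  *13^1 * 17^1 = - 46410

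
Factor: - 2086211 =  - 2086211^1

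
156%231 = 156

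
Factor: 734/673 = 2^1*367^1*673^( - 1)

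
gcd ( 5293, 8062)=1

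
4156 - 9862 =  - 5706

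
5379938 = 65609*82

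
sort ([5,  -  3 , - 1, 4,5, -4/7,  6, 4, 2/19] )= [ - 3, - 1, - 4/7  ,  2/19,4,4,5 , 5,6 ] 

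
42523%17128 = 8267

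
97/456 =97/456 = 0.21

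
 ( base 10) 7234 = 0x1c42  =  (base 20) I1E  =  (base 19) 110e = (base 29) 8hd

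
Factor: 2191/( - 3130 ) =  - 7/10 = - 2^(-1 )*5^( - 1)*7^1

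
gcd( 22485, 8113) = 1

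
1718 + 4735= 6453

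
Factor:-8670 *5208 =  - 2^4*3^2* 5^1 * 7^1 * 17^2*31^1 = -45153360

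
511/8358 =73/1194 = 0.06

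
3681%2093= 1588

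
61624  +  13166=74790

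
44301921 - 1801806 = 42500115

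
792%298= 196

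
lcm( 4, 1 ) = 4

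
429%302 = 127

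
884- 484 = 400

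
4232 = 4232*1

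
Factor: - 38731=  - 7^1 * 11^1*503^1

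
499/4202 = 499/4202  =  0.12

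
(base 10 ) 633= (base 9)773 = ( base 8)1171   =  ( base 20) 1bd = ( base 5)10013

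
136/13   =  10+6/13= 10.46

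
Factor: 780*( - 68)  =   - 53040  =  - 2^4*3^1*5^1*13^1 *17^1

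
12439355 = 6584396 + 5854959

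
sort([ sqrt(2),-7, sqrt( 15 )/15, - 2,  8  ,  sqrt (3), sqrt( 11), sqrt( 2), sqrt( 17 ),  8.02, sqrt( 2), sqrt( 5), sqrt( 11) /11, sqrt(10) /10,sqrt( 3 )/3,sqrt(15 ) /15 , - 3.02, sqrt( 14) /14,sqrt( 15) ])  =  [ - 7,  -  3.02, - 2, sqrt(15) /15 , sqrt( 15)/15,  sqrt( 14 ) /14, sqrt ( 11 )/11, sqrt (10) /10,sqrt(3) /3,sqrt( 2), sqrt( 2), sqrt( 2),sqrt(3), sqrt( 5 ), sqrt( 11 ),sqrt(15 ), sqrt(17 ),8, 8.02] 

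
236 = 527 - 291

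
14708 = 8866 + 5842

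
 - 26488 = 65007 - 91495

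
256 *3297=844032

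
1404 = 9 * 156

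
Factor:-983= -983^1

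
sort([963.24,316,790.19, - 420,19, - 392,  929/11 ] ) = [ - 420, - 392,  19,929/11, 316, 790.19,963.24]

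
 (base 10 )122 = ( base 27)4e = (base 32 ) 3q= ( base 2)1111010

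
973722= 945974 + 27748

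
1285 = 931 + 354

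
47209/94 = 502 + 21/94  =  502.22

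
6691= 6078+613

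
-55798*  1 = -55798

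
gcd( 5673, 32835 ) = 3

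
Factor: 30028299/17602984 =2^( - 3 )*3^1 *761^1 *1879^1 * 314339^( - 1) = 4289757/2514712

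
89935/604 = 148+543/604 = 148.90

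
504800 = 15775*32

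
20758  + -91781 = -71023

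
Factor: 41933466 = 2^1*3^2*2329637^1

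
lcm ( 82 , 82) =82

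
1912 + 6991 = 8903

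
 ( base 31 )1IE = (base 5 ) 22113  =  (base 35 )18S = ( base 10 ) 1533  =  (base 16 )5FD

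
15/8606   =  15/8606 = 0.00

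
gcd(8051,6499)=97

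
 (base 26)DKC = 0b10010001101000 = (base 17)1F44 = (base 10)9320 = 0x2468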